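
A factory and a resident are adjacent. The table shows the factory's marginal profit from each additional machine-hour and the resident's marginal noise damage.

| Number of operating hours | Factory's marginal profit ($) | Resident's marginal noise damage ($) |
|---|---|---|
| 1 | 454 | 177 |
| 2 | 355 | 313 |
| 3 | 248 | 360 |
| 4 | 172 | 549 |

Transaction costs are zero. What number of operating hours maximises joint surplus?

2

Bargaining reaches the level where marginal profit last exceeds marginal noise damage.
That holds through level 2 (355 ≥ 313) but not at 3 (248 < 360).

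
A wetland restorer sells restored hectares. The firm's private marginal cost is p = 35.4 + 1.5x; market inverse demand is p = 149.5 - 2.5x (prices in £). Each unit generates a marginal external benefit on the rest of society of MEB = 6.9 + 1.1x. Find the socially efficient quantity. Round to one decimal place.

Social marginal cost = private MC − MEB = 28.5 + 0.4x.
Set SMC = demand: 28.5 + 0.4x = 149.5 - 2.5x → x* = 41.7241.

x* = 41.7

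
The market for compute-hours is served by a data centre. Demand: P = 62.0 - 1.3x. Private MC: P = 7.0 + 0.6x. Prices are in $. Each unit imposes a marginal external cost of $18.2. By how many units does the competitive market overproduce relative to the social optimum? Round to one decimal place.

9.6 units

Market equilibrium (private): 7.0 + 0.6x = 62.0 - 1.3x → x_m = 28.9474.
Social marginal cost = private MC + MEC = 25.2 + 0.6x.
Set SMC = demand: 25.2 + 0.6x = 62.0 - 1.3x → x* = 19.3684.
Gap = |28.9474 − 19.3684| = 9.5790.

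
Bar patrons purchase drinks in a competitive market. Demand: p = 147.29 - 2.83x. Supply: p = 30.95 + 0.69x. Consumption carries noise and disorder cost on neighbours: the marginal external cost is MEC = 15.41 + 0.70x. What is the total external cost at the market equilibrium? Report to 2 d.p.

Market equilibrium (private): 30.95 + 0.69x = 147.29 - 2.83x → x_m = 33.0511.
Total external cost = ∫₀^{x_m} (15.41 + 0.70x) dx = 15.41×33.0511 + ½×0.70×33.0511² = 891.6488.

891.65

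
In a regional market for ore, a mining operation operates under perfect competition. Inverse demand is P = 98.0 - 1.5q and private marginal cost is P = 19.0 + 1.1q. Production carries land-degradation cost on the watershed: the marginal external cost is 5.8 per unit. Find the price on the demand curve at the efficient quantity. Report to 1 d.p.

P = 55.8

Social marginal cost = private MC + MEC = 24.8 + 1.1q.
Set SMC = demand: 24.8 + 1.1q = 98.0 - 1.5q → q* = 28.1538.
Consumer price on the demand curve at q*: 98.0 − 1.5×28.1538 = 55.7693.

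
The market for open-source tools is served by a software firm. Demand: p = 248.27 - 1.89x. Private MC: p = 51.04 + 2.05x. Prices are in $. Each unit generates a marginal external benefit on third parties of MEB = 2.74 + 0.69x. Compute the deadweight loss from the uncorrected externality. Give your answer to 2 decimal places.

Market equilibrium (private): 51.04 + 2.05x = 248.27 - 1.89x → x_m = 50.0584.
Social marginal cost = private MC − MEB = 48.30 + 1.36x.
Set SMC = demand: 48.30 + 1.36x = 248.27 - 1.89x → x* = 61.5292.
The loss is the area between SMC and demand from x* to x_m; with linear curves that's a triangle of height MEB(x_m).
DWL = ½ × 11.4708 × 37.2803 = 213.8174.

DWL = $213.82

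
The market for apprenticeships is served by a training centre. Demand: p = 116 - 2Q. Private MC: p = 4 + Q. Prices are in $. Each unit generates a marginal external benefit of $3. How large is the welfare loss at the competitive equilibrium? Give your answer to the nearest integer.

Market equilibrium (private): 4 + Q = 116 - 2Q → Q_m = 37.3333.
Social marginal cost = private MC − MEB = 1 + Q.
Set SMC = demand: 1 + Q = 116 - 2Q → Q* = 38.3333.
The welfare-loss triangle has base |Q_m − Q*| and height MEB(Q_m) (the vertical gap between SMC and demand is zero at Q* and MEB at Q_m).
DWL = ½ × 1.0000 × 3.0000 = 1.5000.

DWL = $2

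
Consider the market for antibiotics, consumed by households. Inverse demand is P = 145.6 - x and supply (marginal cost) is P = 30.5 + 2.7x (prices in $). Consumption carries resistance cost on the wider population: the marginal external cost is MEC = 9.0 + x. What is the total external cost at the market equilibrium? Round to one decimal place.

Market equilibrium (private): 30.5 + 2.7x = 145.6 - x → x_m = 31.1081.
Total external cost = ∫₀^{x_m} (9.0 + 1.0x) dx = 9.0×31.1081 + ½×1.0×31.1081² = 763.8298.

$763.8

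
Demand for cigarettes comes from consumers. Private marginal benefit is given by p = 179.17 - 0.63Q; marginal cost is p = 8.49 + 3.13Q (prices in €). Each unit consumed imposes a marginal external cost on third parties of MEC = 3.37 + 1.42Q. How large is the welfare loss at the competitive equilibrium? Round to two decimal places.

DWL = €444.09

Market equilibrium (private): 8.49 + 3.13Q = 179.17 - 0.63Q → Q_m = 45.3936.
Social marginal benefit = demand − MEC = 175.80 - 2.05Q.
Set SMB = MC: 175.80 - 2.05Q = 8.49 + 3.13Q → Q* = 32.2992.
The welfare-loss triangle has base |Q_m − Q*| and height MEC(Q_m) (the vertical gap between SMB and MC is zero at Q* and MEC at Q_m).
DWL = ½ × 13.0944 × 67.8289 = 444.0894.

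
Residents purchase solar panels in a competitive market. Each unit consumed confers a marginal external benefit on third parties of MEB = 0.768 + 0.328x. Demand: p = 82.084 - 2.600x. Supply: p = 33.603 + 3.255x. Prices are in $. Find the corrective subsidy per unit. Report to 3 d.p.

subsidy = $3.691 per unit

Social marginal benefit = demand + MEB = 82.852 - 2.272x.
Set SMB = MC: 82.852 - 2.272x = 33.603 + 3.255x → x* = 8.9106.
The Pigouvian subsidy equals MEB at x*: 0.768 + 0.328×8.9106 = 3.6907.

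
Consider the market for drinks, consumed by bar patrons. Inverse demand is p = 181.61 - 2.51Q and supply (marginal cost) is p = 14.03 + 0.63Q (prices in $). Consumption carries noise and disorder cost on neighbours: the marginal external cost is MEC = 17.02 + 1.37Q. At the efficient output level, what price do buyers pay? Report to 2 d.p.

Social marginal benefit = demand − MEC = 164.59 - 3.88Q.
Set SMB = MC: 164.59 - 3.88Q = 14.03 + 0.63Q → Q* = 33.3836.
Consumer price on the demand curve at Q*: 181.61 − 2.51×33.3836 = 97.8172.

P = $97.82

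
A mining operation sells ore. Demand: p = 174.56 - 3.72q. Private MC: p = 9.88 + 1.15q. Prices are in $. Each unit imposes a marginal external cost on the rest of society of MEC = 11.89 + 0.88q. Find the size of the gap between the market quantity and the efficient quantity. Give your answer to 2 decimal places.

Market equilibrium (private): 9.88 + 1.15q = 174.56 - 3.72q → q_m = 33.8152.
Social marginal cost = private MC + MEC = 21.77 + 2.03q.
Set SMC = demand: 21.77 + 2.03q = 174.56 - 3.72q → q* = 26.5722.
Gap = |33.8152 − 26.5722| = 7.2430.

7.24 units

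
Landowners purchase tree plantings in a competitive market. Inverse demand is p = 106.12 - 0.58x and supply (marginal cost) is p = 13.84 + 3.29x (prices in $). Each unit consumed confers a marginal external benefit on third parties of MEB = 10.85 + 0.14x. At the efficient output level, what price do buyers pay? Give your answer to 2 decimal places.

Social marginal benefit = demand + MEB = 116.97 - 0.44x.
Set SMB = MC: 116.97 - 0.44x = 13.84 + 3.29x → x* = 27.6488.
Consumer price on the demand curve at x*: 106.12 − 0.58×27.6488 = 90.0837.

P = $90.08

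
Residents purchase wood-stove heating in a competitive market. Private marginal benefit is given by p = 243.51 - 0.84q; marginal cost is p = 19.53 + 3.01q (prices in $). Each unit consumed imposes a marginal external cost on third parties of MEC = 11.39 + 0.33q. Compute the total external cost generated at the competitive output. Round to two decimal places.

$1221.08

Market equilibrium (private): 19.53 + 3.01q = 243.51 - 0.84q → q_m = 58.1766.
Total external cost = ∫₀^{q_m} (11.39 + 0.33q) dq = 11.39×58.1766 + ½×0.33×58.1766² = 1221.0767.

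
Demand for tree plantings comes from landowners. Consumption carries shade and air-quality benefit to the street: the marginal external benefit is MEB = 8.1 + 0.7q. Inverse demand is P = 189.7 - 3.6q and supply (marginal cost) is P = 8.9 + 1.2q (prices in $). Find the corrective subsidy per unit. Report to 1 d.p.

Social marginal benefit = demand + MEB = 197.8 - 2.9q.
Set SMB = MC: 197.8 - 2.9q = 8.9 + 1.2q → q* = 46.0732.
The Pigouvian subsidy equals MEB at q*: 8.1 + 0.7×46.0732 = 40.3512.

subsidy = $40.4 per unit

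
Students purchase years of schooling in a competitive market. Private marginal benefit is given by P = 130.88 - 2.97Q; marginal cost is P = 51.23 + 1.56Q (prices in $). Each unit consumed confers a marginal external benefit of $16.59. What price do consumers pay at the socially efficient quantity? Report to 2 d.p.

Social marginal benefit = demand + MEB = 147.47 - 2.97Q.
Set SMB = MC: 147.47 - 2.97Q = 51.23 + 1.56Q → Q* = 21.2450.
Consumer price on the demand curve at Q*: 130.88 − 2.97×21.2450 = 67.7824.

P = $67.78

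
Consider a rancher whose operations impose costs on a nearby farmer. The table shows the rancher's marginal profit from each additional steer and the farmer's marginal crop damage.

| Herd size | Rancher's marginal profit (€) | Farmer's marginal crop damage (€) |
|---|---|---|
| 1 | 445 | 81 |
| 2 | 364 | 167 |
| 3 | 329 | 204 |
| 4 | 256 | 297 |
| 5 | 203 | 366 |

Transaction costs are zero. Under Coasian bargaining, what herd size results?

3

Bargaining reaches the level where marginal profit last exceeds marginal crop damage.
That holds through level 3 (329 ≥ 204) but not at 4 (256 < 297).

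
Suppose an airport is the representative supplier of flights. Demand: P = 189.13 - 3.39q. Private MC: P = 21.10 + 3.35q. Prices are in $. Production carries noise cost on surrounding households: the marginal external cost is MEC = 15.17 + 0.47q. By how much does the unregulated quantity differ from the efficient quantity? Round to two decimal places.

3.73 units

Market equilibrium (private): 21.10 + 3.35q = 189.13 - 3.39q → q_m = 24.9303.
Social marginal cost = private MC + MEC = 36.27 + 3.82q.
Set SMC = demand: 36.27 + 3.82q = 189.13 - 3.39q → q* = 21.2011.
Gap = |24.9303 − 21.2011| = 3.7292.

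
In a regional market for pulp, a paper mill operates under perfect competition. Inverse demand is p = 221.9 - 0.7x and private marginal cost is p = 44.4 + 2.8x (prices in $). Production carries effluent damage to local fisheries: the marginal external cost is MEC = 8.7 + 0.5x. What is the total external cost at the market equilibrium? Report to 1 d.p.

Market equilibrium (private): 44.4 + 2.8x = 221.9 - 0.7x → x_m = 50.7143.
Total external cost = ∫₀^{x_m} (8.7 + 0.5x) dx = 8.7×50.7143 + ½×0.5×50.7143² = 1084.1995.

$1084.2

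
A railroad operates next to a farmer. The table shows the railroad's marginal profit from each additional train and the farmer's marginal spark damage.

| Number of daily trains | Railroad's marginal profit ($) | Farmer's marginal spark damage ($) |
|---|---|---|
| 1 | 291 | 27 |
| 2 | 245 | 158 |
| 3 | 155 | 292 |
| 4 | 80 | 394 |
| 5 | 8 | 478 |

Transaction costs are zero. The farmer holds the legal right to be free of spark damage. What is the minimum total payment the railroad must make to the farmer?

$185

Efficient level: marginal profit ≥ marginal spark damage through level 2, so k* = 2.
With the farmer holding the right, the railroad must at least compensate total damage at k*: 27 + 158 = 185.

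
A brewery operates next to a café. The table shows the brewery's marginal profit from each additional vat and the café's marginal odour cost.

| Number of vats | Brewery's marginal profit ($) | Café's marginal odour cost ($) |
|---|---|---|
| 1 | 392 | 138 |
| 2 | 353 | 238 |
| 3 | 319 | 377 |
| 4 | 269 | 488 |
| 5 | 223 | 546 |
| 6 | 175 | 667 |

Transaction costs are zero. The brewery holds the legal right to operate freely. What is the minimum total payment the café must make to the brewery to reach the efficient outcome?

$986

Left alone the brewery would choose level 6 (marginal profit stays positive).
Efficient level: k* = 2 (marginal profit ≥ marginal odour cost through 2).
The café must at least cover the brewery's forgone profit from cutting 6→2: 319 + 269 + 223 + 175 = 986.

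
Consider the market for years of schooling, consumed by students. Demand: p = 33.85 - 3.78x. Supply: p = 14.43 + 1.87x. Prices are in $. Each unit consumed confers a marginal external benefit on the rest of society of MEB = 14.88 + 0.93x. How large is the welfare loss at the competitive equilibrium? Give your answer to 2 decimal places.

Market equilibrium (private): 14.43 + 1.87x = 33.85 - 3.78x → x_m = 3.4372.
Social marginal benefit = demand + MEB = 48.73 - 2.85x.
Set SMB = MC: 48.73 - 2.85x = 14.43 + 1.87x → x* = 7.2669.
Between x* and x_m the wedge SMB − MC runs linearly from 0 to MEB(x_m), so the loss is a triangle.
DWL = ½ × 3.8297 × 18.0766 = 34.6140.

DWL = $34.61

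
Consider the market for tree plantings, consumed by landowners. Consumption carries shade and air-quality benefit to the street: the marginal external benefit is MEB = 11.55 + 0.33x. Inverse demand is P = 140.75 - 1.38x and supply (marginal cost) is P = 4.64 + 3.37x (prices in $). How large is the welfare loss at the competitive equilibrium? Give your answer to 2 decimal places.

DWL = $49.92

Market equilibrium (private): 4.64 + 3.37x = 140.75 - 1.38x → x_m = 28.6547.
Social marginal benefit = demand + MEB = 152.30 - 1.05x.
Set SMB = MC: 152.30 - 1.05x = 4.64 + 3.37x → x* = 33.4072.
Height of the DWL triangle at x_m is SMB(x_m) − MC(x_m) = MEB(x_m) = 21.0061.
DWL = ½ × 4.7525 × 21.0061 = 49.9157.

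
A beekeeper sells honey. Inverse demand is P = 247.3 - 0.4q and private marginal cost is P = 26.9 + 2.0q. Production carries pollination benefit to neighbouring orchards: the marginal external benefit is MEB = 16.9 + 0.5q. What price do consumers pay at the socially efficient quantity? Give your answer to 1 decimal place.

Social marginal cost = private MC − MEB = 10.0 + 1.5q.
Set SMC = demand: 10.0 + 1.5q = 247.3 - 0.4q → q* = 124.8947.
Consumer price on the demand curve at q*: 247.3 − 0.4×124.8947 = 197.3421.

P = 197.3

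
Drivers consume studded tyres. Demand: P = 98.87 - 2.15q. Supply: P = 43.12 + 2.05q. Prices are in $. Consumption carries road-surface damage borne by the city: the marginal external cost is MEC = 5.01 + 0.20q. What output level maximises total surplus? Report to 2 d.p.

q* = 11.53

Social marginal benefit = demand − MEC = 93.86 - 2.35q.
Set SMB = MC: 93.86 - 2.35q = 43.12 + 2.05q → q* = 11.5318.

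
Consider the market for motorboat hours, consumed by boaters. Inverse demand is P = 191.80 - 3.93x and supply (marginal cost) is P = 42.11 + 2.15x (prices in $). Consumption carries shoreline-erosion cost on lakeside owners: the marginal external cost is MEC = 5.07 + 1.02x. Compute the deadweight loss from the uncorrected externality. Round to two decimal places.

DWL = $64.15

Market equilibrium (private): 42.11 + 2.15x = 191.80 - 3.93x → x_m = 24.6201.
Social marginal benefit = demand − MEC = 186.73 - 4.95x.
Set SMB = MC: 186.73 - 4.95x = 42.11 + 2.15x → x* = 20.3690.
Between x* and x_m the wedge MC − SMB runs linearly from 0 to MEC(x_m), so the loss is a triangle.
DWL = ½ × 4.2511 × 30.1825 = 64.1544.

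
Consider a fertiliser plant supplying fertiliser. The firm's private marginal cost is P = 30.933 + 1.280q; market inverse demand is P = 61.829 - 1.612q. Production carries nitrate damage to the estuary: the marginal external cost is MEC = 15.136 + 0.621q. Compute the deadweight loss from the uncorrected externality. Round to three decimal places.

DWL = 67.456

Market equilibrium (private): 30.933 + 1.280q = 61.829 - 1.612q → q_m = 10.6833.
Social marginal cost = private MC + MEC = 46.069 + 1.901q.
Set SMC = demand: 46.069 + 1.901q = 61.829 - 1.612q → q* = 4.4862.
Height of the DWL triangle at q_m is SMC(q_m) − demand(q_m) = MEC(q_m) = 21.7703.
DWL = ½ × 6.1971 × 21.7703 = 67.4564.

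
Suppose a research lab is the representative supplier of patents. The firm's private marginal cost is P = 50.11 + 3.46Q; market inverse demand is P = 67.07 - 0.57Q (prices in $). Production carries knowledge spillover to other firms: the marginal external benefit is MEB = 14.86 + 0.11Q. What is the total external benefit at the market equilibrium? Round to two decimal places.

Market equilibrium (private): 50.11 + 3.46Q = 67.07 - 0.57Q → Q_m = 4.2084.
Total external benefit = ∫₀^{Q_m} (14.86 + 0.11Q) dQ = 14.86×4.2084 + ½×0.11×4.2084² = 63.5109.

$63.51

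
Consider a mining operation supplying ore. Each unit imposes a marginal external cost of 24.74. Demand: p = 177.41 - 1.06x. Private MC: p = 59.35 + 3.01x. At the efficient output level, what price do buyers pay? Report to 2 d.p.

P = 153.11

Social marginal cost = private MC + MEC = 84.09 + 3.01x.
Set SMC = demand: 84.09 + 3.01x = 177.41 - 1.06x → x* = 22.9287.
Consumer price on the demand curve at x*: 177.41 − 1.06×22.9287 = 153.1056.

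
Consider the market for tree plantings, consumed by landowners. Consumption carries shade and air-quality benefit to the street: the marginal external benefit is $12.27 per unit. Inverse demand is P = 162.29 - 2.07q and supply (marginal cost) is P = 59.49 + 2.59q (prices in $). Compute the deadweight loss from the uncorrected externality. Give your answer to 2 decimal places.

Market equilibrium (private): 59.49 + 2.59q = 162.29 - 2.07q → q_m = 22.0601.
Social marginal benefit = demand + MEB = 174.56 - 2.07q.
Set SMB = MC: 174.56 - 2.07q = 59.49 + 2.59q → q* = 24.6931.
The loss is the area between SMB and MC from q* to q_m; with linear curves that's a triangle of height MEB(q_m).
DWL = ½ × 2.6330 × 12.2700 = 16.1535.

DWL = $16.15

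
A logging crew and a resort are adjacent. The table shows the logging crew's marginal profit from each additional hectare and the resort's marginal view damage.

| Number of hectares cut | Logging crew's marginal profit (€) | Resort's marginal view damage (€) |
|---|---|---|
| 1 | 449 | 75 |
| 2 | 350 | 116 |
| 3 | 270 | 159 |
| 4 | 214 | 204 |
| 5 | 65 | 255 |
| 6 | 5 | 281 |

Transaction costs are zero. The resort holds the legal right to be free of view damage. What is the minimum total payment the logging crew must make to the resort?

€554

Efficient level: marginal profit ≥ marginal view damage through level 4, so k* = 4.
With the resort holding the right, the logging crew must at least compensate total damage at k*: 75 + 116 + 159 + 204 = 554.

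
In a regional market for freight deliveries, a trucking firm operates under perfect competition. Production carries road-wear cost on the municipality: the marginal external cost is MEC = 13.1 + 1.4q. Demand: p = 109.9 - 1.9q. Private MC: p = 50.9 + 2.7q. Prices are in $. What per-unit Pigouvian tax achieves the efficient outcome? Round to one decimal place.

tax = $23.8 per unit

Social marginal cost = private MC + MEC = 64.0 + 4.1q.
Set SMC = demand: 64.0 + 4.1q = 109.9 - 1.9q → q* = 7.6500.
The Pigouvian tax equals MEC at q*: 13.1 + 1.4×7.6500 = 23.8100.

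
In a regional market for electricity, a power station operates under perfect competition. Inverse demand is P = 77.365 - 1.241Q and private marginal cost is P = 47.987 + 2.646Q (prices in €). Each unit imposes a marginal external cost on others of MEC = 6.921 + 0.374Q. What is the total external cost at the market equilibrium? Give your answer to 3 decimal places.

Market equilibrium (private): 47.987 + 2.646Q = 77.365 - 1.241Q → Q_m = 7.5580.
Total external cost = ∫₀^{Q_m} (6.921 + 0.374Q) dQ = 6.921×7.5580 + ½×0.374×7.5580² = 62.9910.

€62.991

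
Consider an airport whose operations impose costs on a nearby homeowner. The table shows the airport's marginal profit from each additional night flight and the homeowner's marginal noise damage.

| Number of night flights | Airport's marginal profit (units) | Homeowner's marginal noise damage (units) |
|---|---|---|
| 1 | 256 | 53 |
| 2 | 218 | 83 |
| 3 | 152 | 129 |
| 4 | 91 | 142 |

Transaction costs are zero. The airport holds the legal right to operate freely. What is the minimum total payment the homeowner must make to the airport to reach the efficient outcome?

91

Left alone the airport would choose level 4 (marginal profit stays positive).
Efficient level: k* = 3 (marginal profit ≥ marginal noise damage through 3).
The homeowner must at least cover the airport's forgone profit from cutting 4→3: 91 = 91.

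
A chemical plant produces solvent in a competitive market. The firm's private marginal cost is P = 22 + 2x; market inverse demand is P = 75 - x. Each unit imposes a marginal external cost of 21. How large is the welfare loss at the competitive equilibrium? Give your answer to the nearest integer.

Market equilibrium (private): 22 + 2x = 75 - x → x_m = 17.6667.
Social marginal cost = private MC + MEC = 43 + 2x.
Set SMC = demand: 43 + 2x = 75 - x → x* = 10.6667.
Height of the DWL triangle at x_m is SMC(x_m) − demand(x_m) = MEC(x_m) = 21.0000.
DWL = ½ × 7.0000 × 21.0000 = 73.5000.

DWL = 74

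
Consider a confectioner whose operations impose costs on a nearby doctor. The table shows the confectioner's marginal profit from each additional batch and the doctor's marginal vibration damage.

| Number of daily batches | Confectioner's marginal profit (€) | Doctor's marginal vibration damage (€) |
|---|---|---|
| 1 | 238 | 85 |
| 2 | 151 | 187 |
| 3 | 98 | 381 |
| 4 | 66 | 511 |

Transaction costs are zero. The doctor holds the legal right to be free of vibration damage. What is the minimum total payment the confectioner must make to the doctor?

Efficient level: marginal profit ≥ marginal vibration damage through level 1, so k* = 1.
With the doctor holding the right, the confectioner must at least compensate total damage at k*: 85 = 85.

€85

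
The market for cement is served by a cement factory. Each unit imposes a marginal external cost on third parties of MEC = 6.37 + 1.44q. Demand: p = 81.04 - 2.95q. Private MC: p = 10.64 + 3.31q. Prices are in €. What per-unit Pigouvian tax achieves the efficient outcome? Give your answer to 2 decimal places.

tax = €18.34 per unit

Social marginal cost = private MC + MEC = 17.01 + 4.75q.
Set SMC = demand: 17.01 + 4.75q = 81.04 - 2.95q → q* = 8.3156.
The Pigouvian tax equals MEC at q*: 6.37 + 1.44×8.3156 = 18.3445.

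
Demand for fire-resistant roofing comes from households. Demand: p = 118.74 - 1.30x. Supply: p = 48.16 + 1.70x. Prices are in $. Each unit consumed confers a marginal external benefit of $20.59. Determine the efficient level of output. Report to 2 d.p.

x* = 30.39

Social marginal benefit = demand + MEB = 139.33 - 1.30x.
Set SMB = MC: 139.33 - 1.30x = 48.16 + 1.70x → x* = 30.3900.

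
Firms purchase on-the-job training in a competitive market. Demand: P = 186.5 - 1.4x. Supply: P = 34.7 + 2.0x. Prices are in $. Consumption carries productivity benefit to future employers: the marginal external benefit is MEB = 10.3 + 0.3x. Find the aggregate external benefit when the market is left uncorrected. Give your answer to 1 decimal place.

$758.9

Market equilibrium (private): 34.7 + 2.0x = 186.5 - 1.4x → x_m = 44.6471.
Total external benefit = ∫₀^{x_m} (10.3 + 0.3x) dx = 10.3×44.6471 + ½×0.3×44.6471² = 758.8697.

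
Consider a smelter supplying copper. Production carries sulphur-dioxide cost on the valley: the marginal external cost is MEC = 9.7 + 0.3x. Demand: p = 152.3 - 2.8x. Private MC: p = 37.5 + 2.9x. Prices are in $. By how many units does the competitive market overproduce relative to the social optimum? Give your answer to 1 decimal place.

2.6 units

Market equilibrium (private): 37.5 + 2.9x = 152.3 - 2.8x → x_m = 20.1404.
Social marginal cost = private MC + MEC = 47.2 + 3.2x.
Set SMC = demand: 47.2 + 3.2x = 152.3 - 2.8x → x* = 17.5167.
Gap = |20.1404 − 17.5167| = 2.6237.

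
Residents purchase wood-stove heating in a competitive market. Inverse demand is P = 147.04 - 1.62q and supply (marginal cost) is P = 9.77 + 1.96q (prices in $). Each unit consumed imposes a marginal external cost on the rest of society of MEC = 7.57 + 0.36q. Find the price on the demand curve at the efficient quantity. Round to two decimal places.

Social marginal benefit = demand − MEC = 139.47 - 1.98q.
Set SMB = MC: 139.47 - 1.98q = 9.77 + 1.96q → q* = 32.9188.
Consumer price on the demand curve at q*: 147.04 − 1.62×32.9188 = 93.7115.

P = $93.71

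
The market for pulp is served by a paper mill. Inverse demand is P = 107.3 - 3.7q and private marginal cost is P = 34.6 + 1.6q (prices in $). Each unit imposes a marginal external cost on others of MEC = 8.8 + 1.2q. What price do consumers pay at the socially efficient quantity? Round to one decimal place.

Social marginal cost = private MC + MEC = 43.4 + 2.8q.
Set SMC = demand: 43.4 + 2.8q = 107.3 - 3.7q → q* = 9.8308.
Consumer price on the demand curve at q*: 107.3 − 3.7×9.8308 = 70.9260.

P = $70.9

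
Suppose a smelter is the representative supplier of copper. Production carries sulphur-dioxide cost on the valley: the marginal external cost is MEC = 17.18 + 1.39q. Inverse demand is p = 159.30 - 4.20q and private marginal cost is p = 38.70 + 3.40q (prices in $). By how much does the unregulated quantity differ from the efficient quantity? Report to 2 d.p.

Market equilibrium (private): 38.70 + 3.40q = 159.30 - 4.20q → q_m = 15.8684.
Social marginal cost = private MC + MEC = 55.88 + 4.79q.
Set SMC = demand: 55.88 + 4.79q = 159.30 - 4.20q → q* = 11.5039.
Gap = |15.8684 − 11.5039| = 4.3645.

4.36 units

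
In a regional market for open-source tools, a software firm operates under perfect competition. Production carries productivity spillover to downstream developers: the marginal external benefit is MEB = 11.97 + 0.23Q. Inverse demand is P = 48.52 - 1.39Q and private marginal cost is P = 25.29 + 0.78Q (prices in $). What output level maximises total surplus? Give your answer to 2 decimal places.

Q* = 18.14

Social marginal cost = private MC − MEB = 13.32 + 0.55Q.
Set SMC = demand: 13.32 + 0.55Q = 48.52 - 1.39Q → Q* = 18.1443.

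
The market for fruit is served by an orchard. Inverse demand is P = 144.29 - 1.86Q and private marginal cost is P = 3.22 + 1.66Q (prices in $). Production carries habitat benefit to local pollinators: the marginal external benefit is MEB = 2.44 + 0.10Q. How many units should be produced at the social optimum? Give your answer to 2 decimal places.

Social marginal cost = private MC − MEB = 0.78 + 1.56Q.
Set SMC = demand: 0.78 + 1.56Q = 144.29 - 1.86Q → Q* = 41.9620.

Q* = 41.96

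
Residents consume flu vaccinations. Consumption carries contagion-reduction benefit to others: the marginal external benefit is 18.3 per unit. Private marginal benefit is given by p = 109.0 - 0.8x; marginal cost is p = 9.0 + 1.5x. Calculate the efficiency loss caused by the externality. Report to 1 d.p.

DWL = 72.8

Market equilibrium (private): 9.0 + 1.5x = 109.0 - 0.8x → x_m = 43.4783.
Social marginal benefit = demand + MEB = 127.3 - 0.8x.
Set SMB = MC: 127.3 - 0.8x = 9.0 + 1.5x → x* = 51.4348.
The loss is the area between SMB and MC from x* to x_m; with linear curves that's a triangle of height MEB(x_m).
DWL = ½ × 7.9565 × 18.3000 = 72.8020.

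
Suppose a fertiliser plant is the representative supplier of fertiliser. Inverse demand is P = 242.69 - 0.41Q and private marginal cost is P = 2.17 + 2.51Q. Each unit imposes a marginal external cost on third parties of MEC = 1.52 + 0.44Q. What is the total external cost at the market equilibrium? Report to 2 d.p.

1617.86

Market equilibrium (private): 2.17 + 2.51Q = 242.69 - 0.41Q → Q_m = 82.3699.
Total external cost = ∫₀^{Q_m} (1.52 + 0.44Q) dQ = 1.52×82.3699 + ½×0.44×82.3699² = 1617.8583.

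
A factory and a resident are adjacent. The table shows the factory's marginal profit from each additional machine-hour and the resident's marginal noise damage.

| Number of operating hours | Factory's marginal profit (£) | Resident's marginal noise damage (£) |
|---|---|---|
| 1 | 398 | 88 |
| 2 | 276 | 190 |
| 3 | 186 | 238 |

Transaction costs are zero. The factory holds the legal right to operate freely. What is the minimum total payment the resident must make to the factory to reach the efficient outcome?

£186

Left alone the factory would choose level 3 (marginal profit stays positive).
Efficient level: k* = 2 (marginal profit ≥ marginal noise damage through 2).
The resident must at least cover the factory's forgone profit from cutting 3→2: 186 = 186.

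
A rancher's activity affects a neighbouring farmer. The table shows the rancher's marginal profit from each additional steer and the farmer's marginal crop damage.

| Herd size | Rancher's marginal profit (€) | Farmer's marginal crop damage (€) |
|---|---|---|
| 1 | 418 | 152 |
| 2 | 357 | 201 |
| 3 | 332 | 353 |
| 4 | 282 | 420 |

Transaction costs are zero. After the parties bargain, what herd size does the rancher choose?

Bargaining reaches the level where marginal profit last exceeds marginal crop damage.
That holds through level 2 (357 ≥ 201) but not at 3 (332 < 353).

2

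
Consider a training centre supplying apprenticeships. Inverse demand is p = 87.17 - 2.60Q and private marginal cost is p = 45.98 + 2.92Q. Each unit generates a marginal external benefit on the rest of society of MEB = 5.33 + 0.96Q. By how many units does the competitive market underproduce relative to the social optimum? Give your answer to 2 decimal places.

Market equilibrium (private): 45.98 + 2.92Q = 87.17 - 2.60Q → Q_m = 7.4620.
Social marginal cost = private MC − MEB = 40.65 + 1.96Q.
Set SMC = demand: 40.65 + 1.96Q = 87.17 - 2.60Q → Q* = 10.2018.
Gap = |7.4620 − 10.2018| = 2.7398.

2.74 units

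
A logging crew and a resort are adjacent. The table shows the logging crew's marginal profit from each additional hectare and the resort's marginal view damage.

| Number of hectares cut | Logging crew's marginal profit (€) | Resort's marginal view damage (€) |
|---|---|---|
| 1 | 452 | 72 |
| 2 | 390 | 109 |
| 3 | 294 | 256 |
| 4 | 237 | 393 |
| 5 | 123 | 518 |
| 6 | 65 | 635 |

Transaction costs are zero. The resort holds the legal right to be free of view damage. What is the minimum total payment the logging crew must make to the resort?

€437

Efficient level: marginal profit ≥ marginal view damage through level 3, so k* = 3.
With the resort holding the right, the logging crew must at least compensate total damage at k*: 72 + 109 + 256 = 437.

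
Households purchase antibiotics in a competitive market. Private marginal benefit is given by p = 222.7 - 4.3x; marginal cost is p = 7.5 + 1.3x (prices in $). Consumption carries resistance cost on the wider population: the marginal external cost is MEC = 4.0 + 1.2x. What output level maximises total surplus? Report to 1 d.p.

x* = 31.1

Social marginal benefit = demand − MEC = 218.7 - 5.5x.
Set SMB = MC: 218.7 - 5.5x = 7.5 + 1.3x → x* = 31.0588.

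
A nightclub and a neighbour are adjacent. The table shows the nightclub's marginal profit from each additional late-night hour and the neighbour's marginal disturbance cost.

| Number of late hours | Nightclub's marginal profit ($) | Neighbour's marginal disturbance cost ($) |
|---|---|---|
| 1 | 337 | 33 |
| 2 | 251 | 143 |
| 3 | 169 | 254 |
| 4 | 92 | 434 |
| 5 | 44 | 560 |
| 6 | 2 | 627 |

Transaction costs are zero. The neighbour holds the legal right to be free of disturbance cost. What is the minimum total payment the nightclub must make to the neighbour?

$176

Efficient level: marginal profit ≥ marginal disturbance cost through level 2, so k* = 2.
With the neighbour holding the right, the nightclub must at least compensate total damage at k*: 33 + 143 = 176.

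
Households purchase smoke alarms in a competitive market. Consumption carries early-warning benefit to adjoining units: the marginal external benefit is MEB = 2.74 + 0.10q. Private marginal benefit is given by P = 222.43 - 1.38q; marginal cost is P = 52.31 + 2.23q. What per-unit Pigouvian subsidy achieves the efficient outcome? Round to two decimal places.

subsidy = 7.66 per unit

Social marginal benefit = demand + MEB = 225.17 - 1.28q.
Set SMB = MC: 225.17 - 1.28q = 52.31 + 2.23q → q* = 49.2479.
The Pigouvian subsidy equals MEB at q*: 2.74 + 0.10×49.2479 = 7.6648.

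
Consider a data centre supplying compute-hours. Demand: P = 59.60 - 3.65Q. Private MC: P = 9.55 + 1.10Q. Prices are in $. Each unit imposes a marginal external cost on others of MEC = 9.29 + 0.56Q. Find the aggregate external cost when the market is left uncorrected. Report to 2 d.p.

$128.97

Market equilibrium (private): 9.55 + 1.10Q = 59.60 - 3.65Q → Q_m = 10.5368.
Total external cost = ∫₀^{Q_m} (9.29 + 0.56Q) dQ = 9.29×10.5368 + ½×0.56×10.5368² = 128.9736.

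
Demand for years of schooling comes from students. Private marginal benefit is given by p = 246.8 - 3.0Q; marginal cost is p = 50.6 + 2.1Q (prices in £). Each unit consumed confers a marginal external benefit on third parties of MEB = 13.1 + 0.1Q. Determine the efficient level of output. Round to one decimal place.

Q* = 41.9

Social marginal benefit = demand + MEB = 259.9 - 2.9Q.
Set SMB = MC: 259.9 - 2.9Q = 50.6 + 2.1Q → Q* = 41.8600.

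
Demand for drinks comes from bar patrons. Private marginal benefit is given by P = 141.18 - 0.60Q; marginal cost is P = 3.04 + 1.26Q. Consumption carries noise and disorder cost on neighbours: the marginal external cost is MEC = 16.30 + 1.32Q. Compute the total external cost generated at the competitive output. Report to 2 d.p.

Market equilibrium (private): 3.04 + 1.26Q = 141.18 - 0.60Q → Q_m = 74.2688.
Total external cost = ∫₀^{Q_m} (16.30 + 1.32Q) dQ = 16.30×74.2688 + ½×1.32×74.2688² = 4851.0455.

4851.05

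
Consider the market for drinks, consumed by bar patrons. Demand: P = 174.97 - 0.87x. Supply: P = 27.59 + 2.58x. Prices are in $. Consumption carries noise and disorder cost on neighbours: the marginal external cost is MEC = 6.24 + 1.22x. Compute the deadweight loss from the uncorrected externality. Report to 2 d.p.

Market equilibrium (private): 27.59 + 2.58x = 174.97 - 0.87x → x_m = 42.7188.
Social marginal benefit = demand − MEC = 168.73 - 2.09x.
Set SMB = MC: 168.73 - 2.09x = 27.59 + 2.58x → x* = 30.2227.
Height of the DWL triangle at x_m is MC(x_m) − SMB(x_m) = MEC(x_m) = 58.3570.
DWL = ½ × 12.4961 × 58.3570 = 364.6175.

DWL = $364.62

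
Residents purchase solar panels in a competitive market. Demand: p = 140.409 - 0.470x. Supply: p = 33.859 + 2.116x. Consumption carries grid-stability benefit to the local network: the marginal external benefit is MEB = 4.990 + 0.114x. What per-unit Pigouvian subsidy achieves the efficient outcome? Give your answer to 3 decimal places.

Social marginal benefit = demand + MEB = 145.399 - 0.356x.
Set SMB = MC: 145.399 - 0.356x = 33.859 + 2.116x → x* = 45.1214.
The Pigouvian subsidy equals MEB at x*: 4.990 + 0.114×45.1214 = 10.1338.

subsidy = 10.134 per unit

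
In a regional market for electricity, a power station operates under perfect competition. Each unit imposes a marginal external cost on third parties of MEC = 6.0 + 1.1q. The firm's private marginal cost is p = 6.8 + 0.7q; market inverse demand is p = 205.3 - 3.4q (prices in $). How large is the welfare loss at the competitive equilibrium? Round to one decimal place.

DWL = $337.6

Market equilibrium (private): 6.8 + 0.7q = 205.3 - 3.4q → q_m = 48.4146.
Social marginal cost = private MC + MEC = 12.8 + 1.8q.
Set SMC = demand: 12.8 + 1.8q = 205.3 - 3.4q → q* = 37.0192.
Height of the DWL triangle at q_m is SMC(q_m) − demand(q_m) = MEC(q_m) = 59.2561.
DWL = ½ × 11.3954 × 59.2561 = 337.6235.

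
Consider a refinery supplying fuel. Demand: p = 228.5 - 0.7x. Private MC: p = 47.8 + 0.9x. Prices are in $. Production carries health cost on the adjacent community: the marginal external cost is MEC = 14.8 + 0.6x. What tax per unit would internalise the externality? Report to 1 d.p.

Social marginal cost = private MC + MEC = 62.6 + 1.5x.
Set SMC = demand: 62.6 + 1.5x = 228.5 - 0.7x → x* = 75.4091.
The Pigouvian tax equals MEC at x*: 14.8 + 0.6×75.4091 = 60.0455.

tax = $60.0 per unit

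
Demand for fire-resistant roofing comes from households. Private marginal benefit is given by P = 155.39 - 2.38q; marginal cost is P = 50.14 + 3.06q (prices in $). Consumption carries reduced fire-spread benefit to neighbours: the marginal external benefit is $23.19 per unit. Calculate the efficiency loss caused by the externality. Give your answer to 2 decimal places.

Market equilibrium (private): 50.14 + 3.06q = 155.39 - 2.38q → q_m = 19.3474.
Social marginal benefit = demand + MEB = 178.58 - 2.38q.
Set SMB = MC: 178.58 - 2.38q = 50.14 + 3.06q → q* = 23.6103.
The loss is the area between SMB and MC from q* to q_m; with linear curves that's a triangle of height MEB(q_m).
DWL = ½ × 4.2629 × 23.1900 = 49.4283.

DWL = $49.43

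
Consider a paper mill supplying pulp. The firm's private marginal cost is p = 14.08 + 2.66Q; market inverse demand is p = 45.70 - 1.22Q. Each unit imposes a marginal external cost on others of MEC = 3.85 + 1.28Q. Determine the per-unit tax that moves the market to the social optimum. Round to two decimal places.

tax = 10.74 per unit

Social marginal cost = private MC + MEC = 17.93 + 3.94Q.
Set SMC = demand: 17.93 + 3.94Q = 45.70 - 1.22Q → Q* = 5.3818.
The Pigouvian tax equals MEC at Q*: 3.85 + 1.28×5.3818 = 10.7387.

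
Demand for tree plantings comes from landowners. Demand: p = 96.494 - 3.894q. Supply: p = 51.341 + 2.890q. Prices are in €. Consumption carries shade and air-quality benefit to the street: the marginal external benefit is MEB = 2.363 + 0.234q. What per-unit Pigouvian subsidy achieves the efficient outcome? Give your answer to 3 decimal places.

Social marginal benefit = demand + MEB = 98.857 - 3.660q.
Set SMB = MC: 98.857 - 3.660q = 51.341 + 2.890q → q* = 7.2544.
The Pigouvian subsidy equals MEB at q*: 2.363 + 0.234×7.2544 = 4.0605.

subsidy = €4.061 per unit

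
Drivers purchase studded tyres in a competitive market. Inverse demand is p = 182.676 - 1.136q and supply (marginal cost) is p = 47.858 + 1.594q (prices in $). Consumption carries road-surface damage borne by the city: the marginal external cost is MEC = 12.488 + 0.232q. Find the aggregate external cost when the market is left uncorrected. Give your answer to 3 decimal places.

$899.603

Market equilibrium (private): 47.858 + 1.594q = 182.676 - 1.136q → q_m = 49.3839.
Total external cost = ∫₀^{q_m} (12.488 + 0.232q) dq = 12.488×49.3839 + ½×0.232×49.3839² = 899.6034.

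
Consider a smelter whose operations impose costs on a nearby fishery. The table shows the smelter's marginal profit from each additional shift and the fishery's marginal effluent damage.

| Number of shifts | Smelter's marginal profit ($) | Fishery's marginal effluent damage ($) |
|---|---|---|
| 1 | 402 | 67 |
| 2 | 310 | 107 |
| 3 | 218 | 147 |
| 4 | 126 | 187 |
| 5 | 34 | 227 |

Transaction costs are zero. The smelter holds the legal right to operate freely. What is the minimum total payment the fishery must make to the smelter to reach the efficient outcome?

$160

Left alone the smelter would choose level 5 (marginal profit stays positive).
Efficient level: k* = 3 (marginal profit ≥ marginal effluent damage through 3).
The fishery must at least cover the smelter's forgone profit from cutting 5→3: 126 + 34 = 160.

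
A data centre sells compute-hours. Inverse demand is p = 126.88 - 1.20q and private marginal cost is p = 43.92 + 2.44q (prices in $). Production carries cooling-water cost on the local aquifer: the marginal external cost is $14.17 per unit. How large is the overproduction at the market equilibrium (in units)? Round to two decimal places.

Market equilibrium (private): 43.92 + 2.44q = 126.88 - 1.20q → q_m = 22.7912.
Social marginal cost = private MC + MEC = 58.09 + 2.44q.
Set SMC = demand: 58.09 + 2.44q = 126.88 - 1.20q → q* = 18.8984.
Gap = |22.7912 − 18.8984| = 3.8928.

3.89 units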